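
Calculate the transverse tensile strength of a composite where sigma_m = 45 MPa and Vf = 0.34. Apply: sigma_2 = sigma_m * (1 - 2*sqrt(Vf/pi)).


factor = 1 - 2*sqrt(0.34/pi) = 0.342
sigma_2 = 45 * 0.342 = 15.39 MPa

15.39 MPa


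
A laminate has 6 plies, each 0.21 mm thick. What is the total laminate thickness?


h = n * t_ply = 6 * 0.21 = 1.26 mm

1.26 mm


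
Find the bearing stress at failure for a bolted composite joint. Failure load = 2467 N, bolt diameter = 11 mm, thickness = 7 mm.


sigma_br = F/(d*h) = 2467/(11*7) = 32.0 MPa

32.0 MPa


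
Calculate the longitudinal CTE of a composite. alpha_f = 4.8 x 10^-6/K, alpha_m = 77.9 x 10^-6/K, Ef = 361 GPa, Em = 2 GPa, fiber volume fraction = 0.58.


E1 = Ef*Vf + Em*(1-Vf) = 210.22
alpha_1 = (alpha_f*Ef*Vf + alpha_m*Em*(1-Vf))/E1 = 5.09 x 10^-6/K

5.09 x 10^-6/K


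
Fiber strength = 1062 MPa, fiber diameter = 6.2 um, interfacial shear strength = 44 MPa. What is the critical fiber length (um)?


Lc = sigma_f * d / (2 * tau_i) = 1062 * 6.2 / (2 * 44) = 74.8 um

74.8 um


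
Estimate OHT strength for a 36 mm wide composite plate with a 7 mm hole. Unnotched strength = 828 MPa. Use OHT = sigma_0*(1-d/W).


OHT = sigma_0*(1-d/W) = 828*(1-7/36) = 667.0 MPa

667.0 MPa


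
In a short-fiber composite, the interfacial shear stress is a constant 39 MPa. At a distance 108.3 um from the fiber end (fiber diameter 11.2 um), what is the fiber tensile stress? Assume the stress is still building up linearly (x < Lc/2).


Force balance: sigma_f * (pi*d^2/4) = tau * (pi*d) * x  ->  sigma_f = 4 * tau * x / d
sigma_f = 4 * 39 * 108.3 / 11.2 = 1508.5 MPa

1508.5 MPa


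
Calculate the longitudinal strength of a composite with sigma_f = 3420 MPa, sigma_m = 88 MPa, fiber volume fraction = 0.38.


sigma_1 = sigma_f*Vf + sigma_m*(1-Vf) = 3420*0.38 + 88*0.62 = 1354.2 MPa

1354.2 MPa


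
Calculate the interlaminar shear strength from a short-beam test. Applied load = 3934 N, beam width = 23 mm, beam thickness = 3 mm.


ILSS = 3F/(4bh) = 3*3934/(4*23*3) = 42.76 MPa

42.76 MPa


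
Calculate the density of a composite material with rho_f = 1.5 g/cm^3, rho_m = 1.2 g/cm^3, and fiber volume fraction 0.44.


rho_c = rho_f*Vf + rho_m*(1-Vf) = 1.5*0.44 + 1.2*0.56 = 1.332 g/cm^3

1.332 g/cm^3


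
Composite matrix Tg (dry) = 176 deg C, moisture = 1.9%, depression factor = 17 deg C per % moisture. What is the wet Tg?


Tg_wet = Tg_dry - k*moisture = 176 - 17*1.9 = 143.7 deg C

143.7 deg C


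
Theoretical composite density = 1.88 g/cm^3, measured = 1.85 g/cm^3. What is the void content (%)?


Void% = (rho_theo - rho_actual)/rho_theo * 100 = (1.88 - 1.85)/1.88 * 100 = 1.6%

1.6%


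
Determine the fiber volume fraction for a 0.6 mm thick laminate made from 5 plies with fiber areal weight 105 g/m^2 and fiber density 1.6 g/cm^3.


Vf = n * FAW / (rho_f * h * 1000) = 5 * 105 / (1.6 * 0.6 * 1000) = 0.5469

0.5469


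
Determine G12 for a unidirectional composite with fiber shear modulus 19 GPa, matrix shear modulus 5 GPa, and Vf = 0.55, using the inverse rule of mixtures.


1/G12 = Vf/Gf + (1-Vf)/Gm = 0.55/19 + 0.45/5
G12 = 8.41 GPa

8.41 GPa


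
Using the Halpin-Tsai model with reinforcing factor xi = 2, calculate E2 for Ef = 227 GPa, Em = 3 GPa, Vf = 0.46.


eta = (Ef/Em - 1)/(Ef/Em + xi) = (75.6667 - 1)/(75.6667 + 2) = 0.9614
E2 = Em*(1+xi*eta*Vf)/(1-eta*Vf) = 10.14 GPa

10.14 GPa


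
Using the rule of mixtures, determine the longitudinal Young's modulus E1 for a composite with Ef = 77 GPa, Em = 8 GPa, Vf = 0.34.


E1 = Ef*Vf + Em*(1-Vf) = 77*0.34 + 8*0.66 = 31.46 GPa

31.46 GPa


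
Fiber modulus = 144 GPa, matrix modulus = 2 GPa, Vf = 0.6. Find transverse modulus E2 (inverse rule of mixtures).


1/E2 = Vf/Ef + (1-Vf)/Em = 0.6/144 + 0.4/2
E2 = 4.9 GPa

4.9 GPa


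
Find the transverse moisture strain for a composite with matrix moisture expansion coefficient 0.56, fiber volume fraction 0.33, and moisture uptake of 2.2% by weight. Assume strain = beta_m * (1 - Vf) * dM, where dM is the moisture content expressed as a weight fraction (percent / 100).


dM = 2.2/100 = 0.022
strain = beta_m * (1-Vf) * dM = 0.56 * 0.67 * 0.022 = 0.0082544

0.0082544


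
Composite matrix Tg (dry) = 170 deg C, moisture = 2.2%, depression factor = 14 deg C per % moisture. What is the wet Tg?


Tg_wet = Tg_dry - k*moisture = 170 - 14*2.2 = 139.2 deg C

139.2 deg C


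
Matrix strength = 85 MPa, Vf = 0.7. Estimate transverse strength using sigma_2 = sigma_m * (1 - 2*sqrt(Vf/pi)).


factor = 1 - 2*sqrt(0.7/pi) = 0.0559
sigma_2 = 85 * 0.0559 = 4.75 MPa

4.75 MPa


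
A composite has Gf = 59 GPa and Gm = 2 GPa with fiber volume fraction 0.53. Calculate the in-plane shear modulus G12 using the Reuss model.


1/G12 = Vf/Gf + (1-Vf)/Gm = 0.53/59 + 0.47/2
G12 = 4.1 GPa

4.1 GPa


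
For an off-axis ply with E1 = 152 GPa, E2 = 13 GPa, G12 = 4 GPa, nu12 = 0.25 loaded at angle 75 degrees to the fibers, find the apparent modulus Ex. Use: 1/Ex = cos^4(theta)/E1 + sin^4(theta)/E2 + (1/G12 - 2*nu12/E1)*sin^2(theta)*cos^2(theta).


cos^4(75) = 0.004487, sin^4(75) = 0.870513, sin^2(75)*cos^2(75) = 0.0625
1/G12 - 2*nu12/E1 = 1/4 - 2*0.25/152 = 0.246711 GPa^-1
1/Ex = 0.004487/152 + 0.870513/13 + 0.246711*0.0625 = 0.0824114 GPa^-1
Ex = 12.13 GPa

12.13 GPa


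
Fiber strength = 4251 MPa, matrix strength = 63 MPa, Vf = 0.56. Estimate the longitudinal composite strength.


sigma_1 = sigma_f*Vf + sigma_m*(1-Vf) = 4251*0.56 + 63*0.44 = 2408.3 MPa

2408.3 MPa


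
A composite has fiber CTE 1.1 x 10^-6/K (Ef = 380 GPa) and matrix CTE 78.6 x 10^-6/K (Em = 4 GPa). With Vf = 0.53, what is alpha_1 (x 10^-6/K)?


E1 = Ef*Vf + Em*(1-Vf) = 203.28
alpha_1 = (alpha_f*Ef*Vf + alpha_m*Em*(1-Vf))/E1 = 1.82 x 10^-6/K

1.82 x 10^-6/K


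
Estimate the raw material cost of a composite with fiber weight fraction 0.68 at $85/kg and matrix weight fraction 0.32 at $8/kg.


Cost = cost_f*Wf + cost_m*Wm = 85*0.68 + 8*0.32 = $60.36/kg

$60.36/kg


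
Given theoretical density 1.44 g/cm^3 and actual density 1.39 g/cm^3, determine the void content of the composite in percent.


Void% = (rho_theo - rho_actual)/rho_theo * 100 = (1.44 - 1.39)/1.44 * 100 = 3.47%

3.47%


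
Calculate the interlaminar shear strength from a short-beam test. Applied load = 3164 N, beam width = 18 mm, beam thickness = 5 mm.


ILSS = 3F/(4bh) = 3*3164/(4*18*5) = 26.37 MPa

26.37 MPa


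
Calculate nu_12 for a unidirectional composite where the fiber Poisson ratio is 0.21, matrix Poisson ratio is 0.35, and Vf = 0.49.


nu_12 = nu_f*Vf + nu_m*(1-Vf) = 0.21*0.49 + 0.35*0.51 = 0.2814

0.2814


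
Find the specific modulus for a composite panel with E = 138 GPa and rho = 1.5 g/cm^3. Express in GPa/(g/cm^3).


Specific stiffness = E/rho = 138/1.5 = 92.0 GPa/(g/cm^3)

92.0 GPa/(g/cm^3)


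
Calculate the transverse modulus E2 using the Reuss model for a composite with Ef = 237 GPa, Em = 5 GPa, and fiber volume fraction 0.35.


1/E2 = Vf/Ef + (1-Vf)/Em = 0.35/237 + 0.65/5
E2 = 7.61 GPa

7.61 GPa


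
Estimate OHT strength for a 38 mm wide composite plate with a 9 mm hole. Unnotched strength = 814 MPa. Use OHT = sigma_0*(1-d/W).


OHT = sigma_0*(1-d/W) = 814*(1-9/38) = 621.2 MPa

621.2 MPa


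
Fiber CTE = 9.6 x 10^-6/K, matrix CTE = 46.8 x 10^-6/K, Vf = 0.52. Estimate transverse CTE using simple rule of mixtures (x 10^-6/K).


alpha_2 = alpha_f*Vf + alpha_m*(1-Vf) = 9.6*0.52 + 46.8*0.48 = 27.5 x 10^-6/K

27.5 x 10^-6/K


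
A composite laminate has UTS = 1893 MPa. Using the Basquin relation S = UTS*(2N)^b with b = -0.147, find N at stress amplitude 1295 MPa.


N = 0.5 * (S/UTS)^(1/b) = 0.5 * (1295/1893)^(1/-0.147) = 6.6162 cycles

6.6162 cycles


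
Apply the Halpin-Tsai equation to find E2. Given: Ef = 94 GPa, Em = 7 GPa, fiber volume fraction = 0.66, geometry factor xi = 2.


eta = (Ef/Em - 1)/(Ef/Em + xi) = (13.4286 - 1)/(13.4286 + 2) = 0.8056
E2 = Em*(1+xi*eta*Vf)/(1-eta*Vf) = 30.84 GPa

30.84 GPa


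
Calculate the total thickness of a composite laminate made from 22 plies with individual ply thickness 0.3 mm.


h = n * t_ply = 22 * 0.3 = 6.6 mm

6.6 mm


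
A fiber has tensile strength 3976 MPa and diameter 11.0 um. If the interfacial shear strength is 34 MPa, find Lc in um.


Lc = sigma_f * d / (2 * tau_i) = 3976 * 11.0 / (2 * 34) = 643.2 um

643.2 um


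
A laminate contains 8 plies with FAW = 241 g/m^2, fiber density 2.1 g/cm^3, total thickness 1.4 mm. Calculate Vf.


Vf = n * FAW / (rho_f * h * 1000) = 8 * 241 / (2.1 * 1.4 * 1000) = 0.6558

0.6558


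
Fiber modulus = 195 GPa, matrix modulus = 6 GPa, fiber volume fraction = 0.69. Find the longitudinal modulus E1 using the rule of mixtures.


E1 = Ef*Vf + Em*(1-Vf) = 195*0.69 + 6*0.31 = 136.41 GPa

136.41 GPa


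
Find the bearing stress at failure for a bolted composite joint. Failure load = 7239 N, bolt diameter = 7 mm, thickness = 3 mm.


sigma_br = F/(d*h) = 7239/(7*3) = 344.7 MPa

344.7 MPa


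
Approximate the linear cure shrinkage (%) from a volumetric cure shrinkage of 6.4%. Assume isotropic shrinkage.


Linear shrinkage ≈ vol_shrink/3 = 6.4/3 = 2.133%

2.133%


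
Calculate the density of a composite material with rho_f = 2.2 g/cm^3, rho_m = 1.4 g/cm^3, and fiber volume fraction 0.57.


rho_c = rho_f*Vf + rho_m*(1-Vf) = 2.2*0.57 + 1.4*0.43 = 1.856 g/cm^3

1.856 g/cm^3


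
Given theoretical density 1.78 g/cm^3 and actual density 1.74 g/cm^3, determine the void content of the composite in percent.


Void% = (rho_theo - rho_actual)/rho_theo * 100 = (1.78 - 1.74)/1.78 * 100 = 2.25%

2.25%


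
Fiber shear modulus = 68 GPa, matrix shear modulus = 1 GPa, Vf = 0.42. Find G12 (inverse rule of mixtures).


1/G12 = Vf/Gf + (1-Vf)/Gm = 0.42/68 + 0.58/1
G12 = 1.71 GPa

1.71 GPa


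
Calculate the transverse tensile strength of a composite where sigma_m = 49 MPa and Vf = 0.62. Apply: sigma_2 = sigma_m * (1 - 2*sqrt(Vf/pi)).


factor = 1 - 2*sqrt(0.62/pi) = 0.1115
sigma_2 = 49 * 0.1115 = 5.46 MPa

5.46 MPa


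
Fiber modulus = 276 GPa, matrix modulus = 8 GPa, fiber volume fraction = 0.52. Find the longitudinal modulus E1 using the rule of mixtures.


E1 = Ef*Vf + Em*(1-Vf) = 276*0.52 + 8*0.48 = 147.36 GPa

147.36 GPa


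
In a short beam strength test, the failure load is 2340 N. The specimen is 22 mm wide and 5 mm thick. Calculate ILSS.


ILSS = 3F/(4bh) = 3*2340/(4*22*5) = 15.95 MPa

15.95 MPa


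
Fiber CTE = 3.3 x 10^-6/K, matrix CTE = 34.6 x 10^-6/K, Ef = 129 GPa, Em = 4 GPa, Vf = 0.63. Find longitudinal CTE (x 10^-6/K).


E1 = Ef*Vf + Em*(1-Vf) = 82.75
alpha_1 = (alpha_f*Ef*Vf + alpha_m*Em*(1-Vf))/E1 = 3.86 x 10^-6/K

3.86 x 10^-6/K


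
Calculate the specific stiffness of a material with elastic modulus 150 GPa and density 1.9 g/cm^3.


Specific stiffness = E/rho = 150/1.9 = 78.9 GPa/(g/cm^3)

78.9 GPa/(g/cm^3)


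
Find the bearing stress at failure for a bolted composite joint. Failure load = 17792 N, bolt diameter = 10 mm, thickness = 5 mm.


sigma_br = F/(d*h) = 17792/(10*5) = 355.8 MPa

355.8 MPa


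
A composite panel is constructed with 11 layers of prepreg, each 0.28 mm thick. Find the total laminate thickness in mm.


h = n * t_ply = 11 * 0.28 = 3.08 mm

3.08 mm


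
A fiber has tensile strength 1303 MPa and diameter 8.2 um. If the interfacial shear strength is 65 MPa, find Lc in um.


Lc = sigma_f * d / (2 * tau_i) = 1303 * 8.2 / (2 * 65) = 82.2 um

82.2 um


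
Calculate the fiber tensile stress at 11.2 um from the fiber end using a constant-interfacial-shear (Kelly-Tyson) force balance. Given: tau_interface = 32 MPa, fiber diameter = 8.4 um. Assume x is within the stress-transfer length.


Force balance: sigma_f * (pi*d^2/4) = tau * (pi*d) * x  ->  sigma_f = 4 * tau * x / d
sigma_f = 4 * 32 * 11.2 / 8.4 = 170.7 MPa

170.7 MPa


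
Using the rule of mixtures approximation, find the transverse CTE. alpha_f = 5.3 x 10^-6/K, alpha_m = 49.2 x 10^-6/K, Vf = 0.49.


alpha_2 = alpha_f*Vf + alpha_m*(1-Vf) = 5.3*0.49 + 49.2*0.51 = 27.7 x 10^-6/K

27.7 x 10^-6/K


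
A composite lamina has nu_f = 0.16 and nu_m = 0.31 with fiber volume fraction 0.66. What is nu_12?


nu_12 = nu_f*Vf + nu_m*(1-Vf) = 0.16*0.66 + 0.31*0.34 = 0.211

0.211


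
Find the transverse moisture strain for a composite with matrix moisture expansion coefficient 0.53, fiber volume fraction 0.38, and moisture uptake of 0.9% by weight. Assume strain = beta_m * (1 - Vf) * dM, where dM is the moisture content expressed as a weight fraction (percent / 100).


dM = 0.9/100 = 0.009
strain = beta_m * (1-Vf) * dM = 0.53 * 0.62 * 0.009 = 0.0029574

0.0029574


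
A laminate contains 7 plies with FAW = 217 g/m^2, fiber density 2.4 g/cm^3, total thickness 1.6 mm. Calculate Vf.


Vf = n * FAW / (rho_f * h * 1000) = 7 * 217 / (2.4 * 1.6 * 1000) = 0.3956

0.3956


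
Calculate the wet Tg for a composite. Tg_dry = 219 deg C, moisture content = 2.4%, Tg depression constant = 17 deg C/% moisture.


Tg_wet = Tg_dry - k*moisture = 219 - 17*2.4 = 178.2 deg C

178.2 deg C


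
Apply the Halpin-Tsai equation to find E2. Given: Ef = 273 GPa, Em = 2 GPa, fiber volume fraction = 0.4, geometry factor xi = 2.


eta = (Ef/Em - 1)/(Ef/Em + xi) = (136.5 - 1)/(136.5 + 2) = 0.9783
E2 = Em*(1+xi*eta*Vf)/(1-eta*Vf) = 5.86 GPa

5.86 GPa


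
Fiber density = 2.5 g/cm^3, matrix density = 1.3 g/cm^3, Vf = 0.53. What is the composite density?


rho_c = rho_f*Vf + rho_m*(1-Vf) = 2.5*0.53 + 1.3*0.47 = 1.936 g/cm^3

1.936 g/cm^3


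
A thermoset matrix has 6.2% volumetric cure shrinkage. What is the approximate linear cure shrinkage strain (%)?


Linear shrinkage ≈ vol_shrink/3 = 6.2/3 = 2.067%

2.067%


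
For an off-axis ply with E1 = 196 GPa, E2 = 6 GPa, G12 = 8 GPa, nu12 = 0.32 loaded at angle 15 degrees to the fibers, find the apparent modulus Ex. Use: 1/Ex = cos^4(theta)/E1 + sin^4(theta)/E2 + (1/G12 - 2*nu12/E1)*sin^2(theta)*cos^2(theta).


cos^4(15) = 0.870513, sin^4(15) = 0.004487, sin^2(15)*cos^2(15) = 0.0625
1/G12 - 2*nu12/E1 = 1/8 - 2*0.32/196 = 0.121735 GPa^-1
1/Ex = 0.870513/196 + 0.004487/6 + 0.121735*0.0625 = 0.0127977 GPa^-1
Ex = 78.14 GPa

78.14 GPa


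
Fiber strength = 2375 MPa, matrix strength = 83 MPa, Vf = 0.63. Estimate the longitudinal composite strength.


sigma_1 = sigma_f*Vf + sigma_m*(1-Vf) = 2375*0.63 + 83*0.37 = 1527.0 MPa

1527.0 MPa


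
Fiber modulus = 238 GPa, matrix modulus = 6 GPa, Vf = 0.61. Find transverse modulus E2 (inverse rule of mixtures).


1/E2 = Vf/Ef + (1-Vf)/Em = 0.61/238 + 0.39/6
E2 = 14.8 GPa

14.8 GPa


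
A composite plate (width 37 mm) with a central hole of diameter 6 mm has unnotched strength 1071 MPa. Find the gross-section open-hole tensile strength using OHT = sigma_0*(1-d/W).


OHT = sigma_0*(1-d/W) = 1071*(1-6/37) = 897.3 MPa

897.3 MPa


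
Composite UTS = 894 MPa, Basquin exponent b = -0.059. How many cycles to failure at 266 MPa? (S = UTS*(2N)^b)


N = 0.5 * (S/UTS)^(1/b) = 0.5 * (266/894)^(1/-0.059) = 4.1875e+08 cycles

4.1875e+08 cycles


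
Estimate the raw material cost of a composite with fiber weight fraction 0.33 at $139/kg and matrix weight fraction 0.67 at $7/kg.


Cost = cost_f*Wf + cost_m*Wm = 139*0.33 + 7*0.67 = $50.56/kg

$50.56/kg


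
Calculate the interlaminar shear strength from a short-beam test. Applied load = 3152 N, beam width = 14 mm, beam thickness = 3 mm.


ILSS = 3F/(4bh) = 3*3152/(4*14*3) = 56.29 MPa

56.29 MPa


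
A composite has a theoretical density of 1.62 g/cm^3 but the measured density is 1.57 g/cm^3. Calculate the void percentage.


Void% = (rho_theo - rho_actual)/rho_theo * 100 = (1.62 - 1.57)/1.62 * 100 = 3.09%

3.09%


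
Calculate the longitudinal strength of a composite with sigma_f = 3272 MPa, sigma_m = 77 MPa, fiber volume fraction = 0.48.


sigma_1 = sigma_f*Vf + sigma_m*(1-Vf) = 3272*0.48 + 77*0.52 = 1610.6 MPa

1610.6 MPa


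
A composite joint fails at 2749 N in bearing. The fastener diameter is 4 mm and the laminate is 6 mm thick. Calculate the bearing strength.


sigma_br = F/(d*h) = 2749/(4*6) = 114.5 MPa

114.5 MPa


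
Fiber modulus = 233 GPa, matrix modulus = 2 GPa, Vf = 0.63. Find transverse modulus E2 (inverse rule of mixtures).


1/E2 = Vf/Ef + (1-Vf)/Em = 0.63/233 + 0.37/2
E2 = 5.33 GPa

5.33 GPa


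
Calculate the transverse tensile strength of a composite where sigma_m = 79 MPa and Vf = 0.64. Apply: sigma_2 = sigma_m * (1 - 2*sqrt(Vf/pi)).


factor = 1 - 2*sqrt(0.64/pi) = 0.0973
sigma_2 = 79 * 0.0973 = 7.69 MPa

7.69 MPa


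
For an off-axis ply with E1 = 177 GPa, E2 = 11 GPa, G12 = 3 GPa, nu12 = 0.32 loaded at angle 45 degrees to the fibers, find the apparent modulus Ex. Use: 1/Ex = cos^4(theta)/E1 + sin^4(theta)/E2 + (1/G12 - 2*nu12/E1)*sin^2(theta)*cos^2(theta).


cos^4(45) = 0.25, sin^4(45) = 0.25, sin^2(45)*cos^2(45) = 0.25
1/G12 - 2*nu12/E1 = 1/3 - 2*0.32/177 = 0.329718 GPa^-1
1/Ex = 0.25/177 + 0.25/11 + 0.329718*0.25 = 0.1065691 GPa^-1
Ex = 9.38 GPa

9.38 GPa


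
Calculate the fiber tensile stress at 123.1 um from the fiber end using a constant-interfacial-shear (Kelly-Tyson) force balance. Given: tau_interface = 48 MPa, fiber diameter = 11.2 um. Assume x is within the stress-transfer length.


Force balance: sigma_f * (pi*d^2/4) = tau * (pi*d) * x  ->  sigma_f = 4 * tau * x / d
sigma_f = 4 * 48 * 123.1 / 11.2 = 2110.3 MPa

2110.3 MPa


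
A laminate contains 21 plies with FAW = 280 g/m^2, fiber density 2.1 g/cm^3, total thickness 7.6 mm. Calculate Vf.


Vf = n * FAW / (rho_f * h * 1000) = 21 * 280 / (2.1 * 7.6 * 1000) = 0.3684

0.3684


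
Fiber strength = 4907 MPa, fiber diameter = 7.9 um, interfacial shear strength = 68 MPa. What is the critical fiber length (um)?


Lc = sigma_f * d / (2 * tau_i) = 4907 * 7.9 / (2 * 68) = 285.0 um

285.0 um


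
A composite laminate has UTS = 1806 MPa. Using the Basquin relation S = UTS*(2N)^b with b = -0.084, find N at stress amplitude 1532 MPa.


N = 0.5 * (S/UTS)^(1/b) = 0.5 * (1532/1806)^(1/-0.084) = 3.5455 cycles

3.5455 cycles


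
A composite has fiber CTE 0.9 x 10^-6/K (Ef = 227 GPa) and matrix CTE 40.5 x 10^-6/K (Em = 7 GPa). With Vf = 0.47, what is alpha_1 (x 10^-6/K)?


E1 = Ef*Vf + Em*(1-Vf) = 110.4
alpha_1 = (alpha_f*Ef*Vf + alpha_m*Em*(1-Vf))/E1 = 2.23 x 10^-6/K

2.23 x 10^-6/K


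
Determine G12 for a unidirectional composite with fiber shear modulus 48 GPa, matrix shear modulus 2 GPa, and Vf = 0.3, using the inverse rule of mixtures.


1/G12 = Vf/Gf + (1-Vf)/Gm = 0.3/48 + 0.7/2
G12 = 2.81 GPa

2.81 GPa


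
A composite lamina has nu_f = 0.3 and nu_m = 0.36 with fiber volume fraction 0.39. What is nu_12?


nu_12 = nu_f*Vf + nu_m*(1-Vf) = 0.3*0.39 + 0.36*0.61 = 0.3366

0.3366


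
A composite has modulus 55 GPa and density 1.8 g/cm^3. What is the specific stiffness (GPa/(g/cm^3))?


Specific stiffness = E/rho = 55/1.8 = 30.6 GPa/(g/cm^3)

30.6 GPa/(g/cm^3)


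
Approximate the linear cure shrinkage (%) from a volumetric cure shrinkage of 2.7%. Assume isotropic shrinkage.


Linear shrinkage ≈ vol_shrink/3 = 2.7/3 = 0.9%

0.9%


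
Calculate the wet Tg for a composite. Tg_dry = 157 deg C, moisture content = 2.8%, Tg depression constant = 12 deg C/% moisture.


Tg_wet = Tg_dry - k*moisture = 157 - 12*2.8 = 123.4 deg C

123.4 deg C


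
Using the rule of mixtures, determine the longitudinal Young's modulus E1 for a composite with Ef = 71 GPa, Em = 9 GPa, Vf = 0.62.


E1 = Ef*Vf + Em*(1-Vf) = 71*0.62 + 9*0.38 = 47.44 GPa

47.44 GPa


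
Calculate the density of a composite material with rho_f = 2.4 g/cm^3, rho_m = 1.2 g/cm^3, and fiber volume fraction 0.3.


rho_c = rho_f*Vf + rho_m*(1-Vf) = 2.4*0.3 + 1.2*0.7 = 1.56 g/cm^3

1.56 g/cm^3


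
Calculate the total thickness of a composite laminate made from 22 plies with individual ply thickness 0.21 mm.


h = n * t_ply = 22 * 0.21 = 4.62 mm

4.62 mm


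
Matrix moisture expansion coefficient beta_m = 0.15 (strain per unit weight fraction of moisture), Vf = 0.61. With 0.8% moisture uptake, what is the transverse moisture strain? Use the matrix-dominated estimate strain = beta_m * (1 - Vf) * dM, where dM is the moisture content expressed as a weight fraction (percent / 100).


dM = 0.8/100 = 0.008
strain = beta_m * (1-Vf) * dM = 0.15 * 0.39 * 0.008 = 0.000468

0.000468


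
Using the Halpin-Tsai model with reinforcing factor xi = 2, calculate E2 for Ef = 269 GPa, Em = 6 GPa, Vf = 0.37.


eta = (Ef/Em - 1)/(Ef/Em + xi) = (44.8333 - 1)/(44.8333 + 2) = 0.9359
E2 = Em*(1+xi*eta*Vf)/(1-eta*Vf) = 15.54 GPa

15.54 GPa


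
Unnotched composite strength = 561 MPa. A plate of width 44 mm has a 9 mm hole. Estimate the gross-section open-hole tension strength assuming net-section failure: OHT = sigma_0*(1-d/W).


OHT = sigma_0*(1-d/W) = 561*(1-9/44) = 446.3 MPa

446.3 MPa


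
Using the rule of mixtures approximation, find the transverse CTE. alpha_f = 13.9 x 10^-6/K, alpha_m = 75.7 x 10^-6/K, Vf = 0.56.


alpha_2 = alpha_f*Vf + alpha_m*(1-Vf) = 13.9*0.56 + 75.7*0.44 = 41.1 x 10^-6/K

41.1 x 10^-6/K


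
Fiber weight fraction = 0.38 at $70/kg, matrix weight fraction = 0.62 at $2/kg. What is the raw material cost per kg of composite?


Cost = cost_f*Wf + cost_m*Wm = 70*0.38 + 2*0.62 = $27.84/kg

$27.84/kg


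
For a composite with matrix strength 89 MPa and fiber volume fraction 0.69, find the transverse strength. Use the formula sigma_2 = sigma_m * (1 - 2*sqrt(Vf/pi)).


factor = 1 - 2*sqrt(0.69/pi) = 0.0627
sigma_2 = 89 * 0.0627 = 5.58 MPa

5.58 MPa


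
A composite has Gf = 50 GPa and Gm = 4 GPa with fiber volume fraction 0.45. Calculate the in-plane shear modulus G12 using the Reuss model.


1/G12 = Vf/Gf + (1-Vf)/Gm = 0.45/50 + 0.55/4
G12 = 6.83 GPa

6.83 GPa


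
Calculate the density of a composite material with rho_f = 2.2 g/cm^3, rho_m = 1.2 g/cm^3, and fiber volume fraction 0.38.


rho_c = rho_f*Vf + rho_m*(1-Vf) = 2.2*0.38 + 1.2*0.62 = 1.58 g/cm^3

1.58 g/cm^3


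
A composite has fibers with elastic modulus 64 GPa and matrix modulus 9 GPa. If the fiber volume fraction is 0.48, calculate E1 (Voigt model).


E1 = Ef*Vf + Em*(1-Vf) = 64*0.48 + 9*0.52 = 35.4 GPa

35.4 GPa


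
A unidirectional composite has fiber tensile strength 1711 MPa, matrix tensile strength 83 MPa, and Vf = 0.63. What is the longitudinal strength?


sigma_1 = sigma_f*Vf + sigma_m*(1-Vf) = 1711*0.63 + 83*0.37 = 1108.6 MPa

1108.6 MPa


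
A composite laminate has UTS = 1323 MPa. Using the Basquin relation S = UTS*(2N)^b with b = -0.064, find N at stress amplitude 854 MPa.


N = 0.5 * (S/UTS)^(1/b) = 0.5 * (854/1323)^(1/-0.064) = 466.9962 cycles

466.9962 cycles


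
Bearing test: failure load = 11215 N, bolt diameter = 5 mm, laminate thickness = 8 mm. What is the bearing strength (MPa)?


sigma_br = F/(d*h) = 11215/(5*8) = 280.4 MPa

280.4 MPa


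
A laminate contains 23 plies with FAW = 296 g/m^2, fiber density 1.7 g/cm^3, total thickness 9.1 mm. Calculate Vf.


Vf = n * FAW / (rho_f * h * 1000) = 23 * 296 / (1.7 * 9.1 * 1000) = 0.4401

0.4401


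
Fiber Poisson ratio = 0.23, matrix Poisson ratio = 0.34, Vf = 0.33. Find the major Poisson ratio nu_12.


nu_12 = nu_f*Vf + nu_m*(1-Vf) = 0.23*0.33 + 0.34*0.67 = 0.3037

0.3037


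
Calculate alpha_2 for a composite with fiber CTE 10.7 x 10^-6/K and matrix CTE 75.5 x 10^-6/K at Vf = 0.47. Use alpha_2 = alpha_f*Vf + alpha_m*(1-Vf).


alpha_2 = alpha_f*Vf + alpha_m*(1-Vf) = 10.7*0.47 + 75.5*0.53 = 45.0 x 10^-6/K

45.0 x 10^-6/K


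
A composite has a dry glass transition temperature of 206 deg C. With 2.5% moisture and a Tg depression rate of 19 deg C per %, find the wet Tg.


Tg_wet = Tg_dry - k*moisture = 206 - 19*2.5 = 158.5 deg C

158.5 deg C


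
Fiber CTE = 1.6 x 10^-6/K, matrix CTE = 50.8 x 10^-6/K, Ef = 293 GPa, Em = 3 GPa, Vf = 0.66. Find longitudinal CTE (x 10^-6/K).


E1 = Ef*Vf + Em*(1-Vf) = 194.4
alpha_1 = (alpha_f*Ef*Vf + alpha_m*Em*(1-Vf))/E1 = 1.86 x 10^-6/K

1.86 x 10^-6/K


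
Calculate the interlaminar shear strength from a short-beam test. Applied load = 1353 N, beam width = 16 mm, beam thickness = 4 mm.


ILSS = 3F/(4bh) = 3*1353/(4*16*4) = 15.86 MPa

15.86 MPa


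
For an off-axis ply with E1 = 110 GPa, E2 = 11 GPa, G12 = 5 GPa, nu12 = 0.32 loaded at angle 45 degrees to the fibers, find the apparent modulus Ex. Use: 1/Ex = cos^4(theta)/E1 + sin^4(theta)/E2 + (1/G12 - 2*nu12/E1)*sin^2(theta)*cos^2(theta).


cos^4(45) = 0.25, sin^4(45) = 0.25, sin^2(45)*cos^2(45) = 0.25
1/G12 - 2*nu12/E1 = 1/5 - 2*0.32/110 = 0.194182 GPa^-1
1/Ex = 0.25/110 + 0.25/11 + 0.194182*0.25 = 0.0735455 GPa^-1
Ex = 13.6 GPa

13.6 GPa


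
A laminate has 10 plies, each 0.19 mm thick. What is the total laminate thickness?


h = n * t_ply = 10 * 0.19 = 1.9 mm

1.9 mm


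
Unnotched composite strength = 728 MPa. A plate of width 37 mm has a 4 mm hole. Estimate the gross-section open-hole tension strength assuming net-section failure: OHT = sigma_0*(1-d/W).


OHT = sigma_0*(1-d/W) = 728*(1-4/37) = 649.3 MPa

649.3 MPa


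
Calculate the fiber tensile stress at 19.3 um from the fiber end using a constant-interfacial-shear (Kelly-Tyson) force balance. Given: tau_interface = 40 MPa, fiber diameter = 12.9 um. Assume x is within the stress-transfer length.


Force balance: sigma_f * (pi*d^2/4) = tau * (pi*d) * x  ->  sigma_f = 4 * tau * x / d
sigma_f = 4 * 40 * 19.3 / 12.9 = 239.4 MPa

239.4 MPa


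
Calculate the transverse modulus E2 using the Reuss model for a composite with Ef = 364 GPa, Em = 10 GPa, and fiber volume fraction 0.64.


1/E2 = Vf/Ef + (1-Vf)/Em = 0.64/364 + 0.36/10
E2 = 26.48 GPa

26.48 GPa


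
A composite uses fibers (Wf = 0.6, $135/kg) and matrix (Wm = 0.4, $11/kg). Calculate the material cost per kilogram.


Cost = cost_f*Wf + cost_m*Wm = 135*0.6 + 11*0.4 = $85.4/kg

$85.4/kg


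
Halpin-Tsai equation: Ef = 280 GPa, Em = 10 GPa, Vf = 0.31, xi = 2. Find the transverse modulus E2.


eta = (Ef/Em - 1)/(Ef/Em + xi) = (28.0 - 1)/(28.0 + 2) = 0.9
E2 = Em*(1+xi*eta*Vf)/(1-eta*Vf) = 21.61 GPa

21.61 GPa


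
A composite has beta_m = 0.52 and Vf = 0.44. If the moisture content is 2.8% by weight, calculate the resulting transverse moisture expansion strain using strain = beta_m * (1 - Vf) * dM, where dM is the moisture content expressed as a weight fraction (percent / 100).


dM = 2.8/100 = 0.028
strain = beta_m * (1-Vf) * dM = 0.52 * 0.56 * 0.028 = 0.0081536

0.0081536


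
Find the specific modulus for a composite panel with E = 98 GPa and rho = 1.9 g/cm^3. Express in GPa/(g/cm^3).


Specific stiffness = E/rho = 98/1.9 = 51.6 GPa/(g/cm^3)

51.6 GPa/(g/cm^3)


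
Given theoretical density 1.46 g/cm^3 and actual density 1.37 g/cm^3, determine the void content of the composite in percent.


Void% = (rho_theo - rho_actual)/rho_theo * 100 = (1.46 - 1.37)/1.46 * 100 = 6.16%

6.16%


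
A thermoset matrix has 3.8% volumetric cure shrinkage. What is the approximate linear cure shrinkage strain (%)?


Linear shrinkage ≈ vol_shrink/3 = 3.8/3 = 1.267%

1.267%


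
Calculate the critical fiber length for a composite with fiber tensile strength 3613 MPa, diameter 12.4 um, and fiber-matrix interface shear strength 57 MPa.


Lc = sigma_f * d / (2 * tau_i) = 3613 * 12.4 / (2 * 57) = 393.0 um

393.0 um


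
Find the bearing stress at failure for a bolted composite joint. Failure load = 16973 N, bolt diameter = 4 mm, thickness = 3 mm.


sigma_br = F/(d*h) = 16973/(4*3) = 1414.4 MPa

1414.4 MPa


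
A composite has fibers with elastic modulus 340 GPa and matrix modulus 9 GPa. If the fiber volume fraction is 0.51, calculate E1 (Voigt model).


E1 = Ef*Vf + Em*(1-Vf) = 340*0.51 + 9*0.49 = 177.81 GPa

177.81 GPa


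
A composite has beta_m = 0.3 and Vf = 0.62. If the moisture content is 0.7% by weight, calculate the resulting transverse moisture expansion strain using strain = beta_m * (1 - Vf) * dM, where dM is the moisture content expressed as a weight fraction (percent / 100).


dM = 0.7/100 = 0.007
strain = beta_m * (1-Vf) * dM = 0.3 * 0.38 * 0.007 = 0.000798

0.000798


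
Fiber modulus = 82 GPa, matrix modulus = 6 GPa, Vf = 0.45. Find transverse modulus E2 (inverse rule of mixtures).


1/E2 = Vf/Ef + (1-Vf)/Em = 0.45/82 + 0.55/6
E2 = 10.29 GPa

10.29 GPa


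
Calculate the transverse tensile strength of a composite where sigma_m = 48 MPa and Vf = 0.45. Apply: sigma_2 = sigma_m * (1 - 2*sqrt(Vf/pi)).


factor = 1 - 2*sqrt(0.45/pi) = 0.2431
sigma_2 = 48 * 0.2431 = 11.67 MPa

11.67 MPa


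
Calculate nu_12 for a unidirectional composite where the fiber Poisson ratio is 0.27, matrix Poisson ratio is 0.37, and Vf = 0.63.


nu_12 = nu_f*Vf + nu_m*(1-Vf) = 0.27*0.63 + 0.37*0.37 = 0.307

0.307


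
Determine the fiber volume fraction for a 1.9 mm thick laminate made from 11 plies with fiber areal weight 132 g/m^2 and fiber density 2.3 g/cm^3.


Vf = n * FAW / (rho_f * h * 1000) = 11 * 132 / (2.3 * 1.9 * 1000) = 0.3323

0.3323


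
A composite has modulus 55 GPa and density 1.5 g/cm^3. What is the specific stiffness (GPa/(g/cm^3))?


Specific stiffness = E/rho = 55/1.5 = 36.7 GPa/(g/cm^3)

36.7 GPa/(g/cm^3)


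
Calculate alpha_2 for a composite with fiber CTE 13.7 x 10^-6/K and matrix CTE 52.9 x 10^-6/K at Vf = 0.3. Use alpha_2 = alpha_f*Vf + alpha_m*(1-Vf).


alpha_2 = alpha_f*Vf + alpha_m*(1-Vf) = 13.7*0.3 + 52.9*0.7 = 41.1 x 10^-6/K

41.1 x 10^-6/K


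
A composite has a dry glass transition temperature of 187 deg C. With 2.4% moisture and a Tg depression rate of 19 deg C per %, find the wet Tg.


Tg_wet = Tg_dry - k*moisture = 187 - 19*2.4 = 141.4 deg C

141.4 deg C


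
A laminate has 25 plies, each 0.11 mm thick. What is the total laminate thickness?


h = n * t_ply = 25 * 0.11 = 2.75 mm

2.75 mm


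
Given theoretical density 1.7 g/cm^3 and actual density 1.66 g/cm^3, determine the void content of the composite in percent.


Void% = (rho_theo - rho_actual)/rho_theo * 100 = (1.7 - 1.66)/1.7 * 100 = 2.35%

2.35%


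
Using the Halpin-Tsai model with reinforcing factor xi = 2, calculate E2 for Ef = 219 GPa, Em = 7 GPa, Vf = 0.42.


eta = (Ef/Em - 1)/(Ef/Em + xi) = (31.2857 - 1)/(31.2857 + 2) = 0.9099
E2 = Em*(1+xi*eta*Vf)/(1-eta*Vf) = 19.99 GPa

19.99 GPa


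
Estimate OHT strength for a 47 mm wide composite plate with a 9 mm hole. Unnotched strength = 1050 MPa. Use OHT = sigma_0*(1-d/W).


OHT = sigma_0*(1-d/W) = 1050*(1-9/47) = 848.9 MPa

848.9 MPa


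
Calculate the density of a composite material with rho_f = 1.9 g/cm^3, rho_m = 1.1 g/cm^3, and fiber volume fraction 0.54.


rho_c = rho_f*Vf + rho_m*(1-Vf) = 1.9*0.54 + 1.1*0.46 = 1.532 g/cm^3

1.532 g/cm^3


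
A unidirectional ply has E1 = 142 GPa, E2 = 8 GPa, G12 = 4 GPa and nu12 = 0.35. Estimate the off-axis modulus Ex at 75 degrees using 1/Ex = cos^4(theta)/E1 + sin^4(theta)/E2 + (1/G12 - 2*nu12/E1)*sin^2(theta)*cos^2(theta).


cos^4(75) = 0.004487, sin^4(75) = 0.870513, sin^2(75)*cos^2(75) = 0.0625
1/G12 - 2*nu12/E1 = 1/4 - 2*0.35/142 = 0.24507 GPa^-1
1/Ex = 0.004487/142 + 0.870513/8 + 0.24507*0.0625 = 0.1241626 GPa^-1
Ex = 8.05 GPa

8.05 GPa


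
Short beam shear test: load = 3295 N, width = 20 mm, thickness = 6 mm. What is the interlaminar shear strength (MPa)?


ILSS = 3F/(4bh) = 3*3295/(4*20*6) = 20.59 MPa

20.59 MPa


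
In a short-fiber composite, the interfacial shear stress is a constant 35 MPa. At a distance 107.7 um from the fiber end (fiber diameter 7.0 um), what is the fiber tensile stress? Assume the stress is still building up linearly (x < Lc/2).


Force balance: sigma_f * (pi*d^2/4) = tau * (pi*d) * x  ->  sigma_f = 4 * tau * x / d
sigma_f = 4 * 35 * 107.7 / 7.0 = 2154.0 MPa

2154.0 MPa


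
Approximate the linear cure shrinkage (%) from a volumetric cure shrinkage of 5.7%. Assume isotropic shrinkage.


Linear shrinkage ≈ vol_shrink/3 = 5.7/3 = 1.9%

1.9%


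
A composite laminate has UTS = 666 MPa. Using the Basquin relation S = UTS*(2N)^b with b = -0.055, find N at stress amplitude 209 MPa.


N = 0.5 * (S/UTS)^(1/b) = 0.5 * (209/666)^(1/-0.055) = 7.0858e+08 cycles

7.0858e+08 cycles


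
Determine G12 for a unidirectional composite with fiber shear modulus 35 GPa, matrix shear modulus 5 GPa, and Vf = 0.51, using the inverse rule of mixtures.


1/G12 = Vf/Gf + (1-Vf)/Gm = 0.51/35 + 0.49/5
G12 = 8.88 GPa

8.88 GPa


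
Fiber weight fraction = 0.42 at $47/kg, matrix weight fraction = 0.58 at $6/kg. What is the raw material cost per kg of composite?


Cost = cost_f*Wf + cost_m*Wm = 47*0.42 + 6*0.58 = $23.22/kg

$23.22/kg


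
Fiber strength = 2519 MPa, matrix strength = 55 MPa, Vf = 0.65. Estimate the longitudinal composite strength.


sigma_1 = sigma_f*Vf + sigma_m*(1-Vf) = 2519*0.65 + 55*0.35 = 1656.6 MPa

1656.6 MPa


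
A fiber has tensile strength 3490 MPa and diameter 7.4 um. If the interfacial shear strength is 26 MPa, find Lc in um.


Lc = sigma_f * d / (2 * tau_i) = 3490 * 7.4 / (2 * 26) = 496.7 um

496.7 um


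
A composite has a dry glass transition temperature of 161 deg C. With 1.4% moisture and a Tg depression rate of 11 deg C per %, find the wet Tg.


Tg_wet = Tg_dry - k*moisture = 161 - 11*1.4 = 145.6 deg C

145.6 deg C


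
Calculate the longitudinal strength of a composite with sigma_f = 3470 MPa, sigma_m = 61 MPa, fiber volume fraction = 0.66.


sigma_1 = sigma_f*Vf + sigma_m*(1-Vf) = 3470*0.66 + 61*0.34 = 2310.9 MPa

2310.9 MPa


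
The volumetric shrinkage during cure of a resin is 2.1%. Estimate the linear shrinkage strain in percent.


Linear shrinkage ≈ vol_shrink/3 = 2.1/3 = 0.7%

0.7%


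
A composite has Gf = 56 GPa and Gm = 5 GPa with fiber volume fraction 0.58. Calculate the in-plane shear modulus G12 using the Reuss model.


1/G12 = Vf/Gf + (1-Vf)/Gm = 0.58/56 + 0.42/5
G12 = 10.6 GPa

10.6 GPa


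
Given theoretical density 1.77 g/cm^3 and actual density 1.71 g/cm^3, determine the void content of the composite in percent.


Void% = (rho_theo - rho_actual)/rho_theo * 100 = (1.77 - 1.71)/1.77 * 100 = 3.39%

3.39%


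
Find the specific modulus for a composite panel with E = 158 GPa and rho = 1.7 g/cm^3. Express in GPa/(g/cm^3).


Specific stiffness = E/rho = 158/1.7 = 92.9 GPa/(g/cm^3)

92.9 GPa/(g/cm^3)


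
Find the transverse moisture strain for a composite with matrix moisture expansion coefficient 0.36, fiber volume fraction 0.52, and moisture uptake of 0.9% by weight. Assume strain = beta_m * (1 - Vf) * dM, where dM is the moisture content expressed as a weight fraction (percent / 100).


dM = 0.9/100 = 0.009
strain = beta_m * (1-Vf) * dM = 0.36 * 0.48 * 0.009 = 0.0015552

0.0015552


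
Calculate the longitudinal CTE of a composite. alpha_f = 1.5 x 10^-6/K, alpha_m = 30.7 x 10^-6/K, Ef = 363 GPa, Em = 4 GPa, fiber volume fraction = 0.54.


E1 = Ef*Vf + Em*(1-Vf) = 197.86
alpha_1 = (alpha_f*Ef*Vf + alpha_m*Em*(1-Vf))/E1 = 1.77 x 10^-6/K

1.77 x 10^-6/K


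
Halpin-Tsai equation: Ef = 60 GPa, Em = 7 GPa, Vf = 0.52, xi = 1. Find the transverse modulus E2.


eta = (Ef/Em - 1)/(Ef/Em + xi) = (8.5714 - 1)/(8.5714 + 1) = 0.791
E2 = Em*(1+xi*eta*Vf)/(1-eta*Vf) = 16.78 GPa

16.78 GPa


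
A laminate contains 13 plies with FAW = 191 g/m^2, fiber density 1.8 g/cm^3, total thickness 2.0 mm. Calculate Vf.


Vf = n * FAW / (rho_f * h * 1000) = 13 * 191 / (1.8 * 2.0 * 1000) = 0.6897

0.6897


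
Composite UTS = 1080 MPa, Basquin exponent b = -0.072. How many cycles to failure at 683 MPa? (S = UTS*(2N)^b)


N = 0.5 * (S/UTS)^(1/b) = 0.5 * (683/1080)^(1/-0.072) = 290.3363 cycles

290.3363 cycles


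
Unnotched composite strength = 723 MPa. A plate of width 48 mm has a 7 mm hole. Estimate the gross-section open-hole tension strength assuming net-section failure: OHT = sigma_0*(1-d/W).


OHT = sigma_0*(1-d/W) = 723*(1-7/48) = 617.6 MPa

617.6 MPa


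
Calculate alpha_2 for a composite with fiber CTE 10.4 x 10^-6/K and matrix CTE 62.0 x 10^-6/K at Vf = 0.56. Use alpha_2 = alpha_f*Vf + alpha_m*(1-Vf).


alpha_2 = alpha_f*Vf + alpha_m*(1-Vf) = 10.4*0.56 + 62.0*0.44 = 33.1 x 10^-6/K

33.1 x 10^-6/K


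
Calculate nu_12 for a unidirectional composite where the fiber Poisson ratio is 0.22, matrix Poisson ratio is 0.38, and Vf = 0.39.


nu_12 = nu_f*Vf + nu_m*(1-Vf) = 0.22*0.39 + 0.38*0.61 = 0.3176

0.3176


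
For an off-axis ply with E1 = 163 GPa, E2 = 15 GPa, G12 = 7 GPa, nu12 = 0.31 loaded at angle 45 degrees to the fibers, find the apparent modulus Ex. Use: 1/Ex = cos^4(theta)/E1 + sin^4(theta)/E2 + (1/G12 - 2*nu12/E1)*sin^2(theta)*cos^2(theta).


cos^4(45) = 0.25, sin^4(45) = 0.25, sin^2(45)*cos^2(45) = 0.25
1/G12 - 2*nu12/E1 = 1/7 - 2*0.31/163 = 0.139053 GPa^-1
1/Ex = 0.25/163 + 0.25/15 + 0.139053*0.25 = 0.0529638 GPa^-1
Ex = 18.88 GPa

18.88 GPa


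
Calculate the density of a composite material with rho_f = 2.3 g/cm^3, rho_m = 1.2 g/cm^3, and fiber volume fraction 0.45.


rho_c = rho_f*Vf + rho_m*(1-Vf) = 2.3*0.45 + 1.2*0.55 = 1.695 g/cm^3

1.695 g/cm^3


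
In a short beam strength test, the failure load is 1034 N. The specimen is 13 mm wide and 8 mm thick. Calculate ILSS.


ILSS = 3F/(4bh) = 3*1034/(4*13*8) = 7.46 MPa

7.46 MPa


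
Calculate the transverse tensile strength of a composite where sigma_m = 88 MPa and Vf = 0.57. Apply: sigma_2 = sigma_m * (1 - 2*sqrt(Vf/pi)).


factor = 1 - 2*sqrt(0.57/pi) = 0.1481
sigma_2 = 88 * 0.1481 = 13.03 MPa

13.03 MPa


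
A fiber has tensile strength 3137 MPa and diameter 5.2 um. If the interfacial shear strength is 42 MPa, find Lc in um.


Lc = sigma_f * d / (2 * tau_i) = 3137 * 5.2 / (2 * 42) = 194.2 um

194.2 um


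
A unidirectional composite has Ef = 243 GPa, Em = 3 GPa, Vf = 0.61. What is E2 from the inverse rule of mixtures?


1/E2 = Vf/Ef + (1-Vf)/Em = 0.61/243 + 0.39/3
E2 = 7.55 GPa

7.55 GPa


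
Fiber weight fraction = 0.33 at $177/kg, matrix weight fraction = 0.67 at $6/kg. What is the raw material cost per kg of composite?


Cost = cost_f*Wf + cost_m*Wm = 177*0.33 + 6*0.67 = $62.43/kg

$62.43/kg


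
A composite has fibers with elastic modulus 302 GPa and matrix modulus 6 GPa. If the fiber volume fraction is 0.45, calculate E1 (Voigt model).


E1 = Ef*Vf + Em*(1-Vf) = 302*0.45 + 6*0.55 = 139.2 GPa

139.2 GPa


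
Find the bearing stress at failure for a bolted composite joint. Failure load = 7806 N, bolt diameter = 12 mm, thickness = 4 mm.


sigma_br = F/(d*h) = 7806/(12*4) = 162.6 MPa

162.6 MPa


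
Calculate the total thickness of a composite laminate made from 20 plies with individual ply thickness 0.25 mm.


h = n * t_ply = 20 * 0.25 = 5.0 mm

5.0 mm


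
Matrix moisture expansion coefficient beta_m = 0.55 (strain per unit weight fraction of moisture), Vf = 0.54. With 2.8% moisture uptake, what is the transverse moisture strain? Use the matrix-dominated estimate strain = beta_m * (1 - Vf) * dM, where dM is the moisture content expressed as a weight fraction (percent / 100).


dM = 2.8/100 = 0.028
strain = beta_m * (1-Vf) * dM = 0.55 * 0.46 * 0.028 = 0.007084

0.007084


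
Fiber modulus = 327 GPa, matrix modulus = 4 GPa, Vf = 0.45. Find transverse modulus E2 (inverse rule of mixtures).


1/E2 = Vf/Ef + (1-Vf)/Em = 0.45/327 + 0.55/4
E2 = 7.2 GPa

7.2 GPa


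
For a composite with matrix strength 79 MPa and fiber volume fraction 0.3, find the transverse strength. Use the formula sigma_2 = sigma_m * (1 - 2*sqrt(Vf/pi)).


factor = 1 - 2*sqrt(0.3/pi) = 0.382
sigma_2 = 79 * 0.382 = 30.17 MPa

30.17 MPa
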